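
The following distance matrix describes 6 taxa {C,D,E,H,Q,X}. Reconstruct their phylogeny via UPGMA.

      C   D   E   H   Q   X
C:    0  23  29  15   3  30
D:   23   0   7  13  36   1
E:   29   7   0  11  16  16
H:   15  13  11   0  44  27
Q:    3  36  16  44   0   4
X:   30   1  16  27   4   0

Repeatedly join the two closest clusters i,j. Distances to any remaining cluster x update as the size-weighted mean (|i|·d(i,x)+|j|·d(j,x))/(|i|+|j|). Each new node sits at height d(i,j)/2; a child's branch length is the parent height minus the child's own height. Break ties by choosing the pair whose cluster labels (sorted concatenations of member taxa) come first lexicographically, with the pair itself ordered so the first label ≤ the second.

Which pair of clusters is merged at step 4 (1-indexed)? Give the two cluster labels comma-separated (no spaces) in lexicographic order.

iteration 1: select D,X (d=1); attach at lengths (1/2, 1/2); label the merged cluster DX
  updated: d(C,DX)=53/2, d(DX,E)=23/2, d(DX,H)=20, d(DX,Q)=20
iteration 2: select C,Q (d=3); attach at lengths (3/2, 3/2); label the merged cluster CQ
  updated: d(CQ,DX)=93/4, d(CQ,E)=45/2, d(CQ,H)=59/2
iteration 3: select E,H (d=11); attach at lengths (11/2, 11/2); label the merged cluster EH
  updated: d(CQ,EH)=26, d(DX,EH)=63/4
iteration 4: select DX,EH (d=63/4); attach at lengths (59/8, 19/8); label the merged cluster DEHX
  updated: d(CQ,DEHX)=197/8
iteration 5: select CQ,DEHX (d=197/8); attach at lengths (173/16, 71/16); label the merged cluster CDEHQX
final tree: ((C:3/2,Q:3/2):173/16,((D:1/2,X:1/2):59/8,(E:11/2,H:11/2):19/8):71/16)
total length: 40

DX,EH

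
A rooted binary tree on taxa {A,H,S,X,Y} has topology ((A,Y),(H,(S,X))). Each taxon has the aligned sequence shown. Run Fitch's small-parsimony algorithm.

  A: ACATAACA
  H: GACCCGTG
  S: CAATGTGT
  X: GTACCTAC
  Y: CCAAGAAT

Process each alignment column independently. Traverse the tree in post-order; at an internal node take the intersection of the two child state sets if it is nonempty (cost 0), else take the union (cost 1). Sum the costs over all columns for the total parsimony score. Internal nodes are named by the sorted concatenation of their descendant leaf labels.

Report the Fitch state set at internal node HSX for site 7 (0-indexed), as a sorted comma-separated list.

[col 0] AY: children A:{A}, Y:{C} ∪→ {A,C}; cost 1
[col 0] SX: children S:{C}, X:{G} ∪→ {C,G}; cost 1
[col 0] HSX: children H:{G}, SX:{C,G} ∩→ {G}; cost 0
[col 0] AHSXY: children AY:{A,C}, HSX:{G} ∪→ {A,C,G}; cost 1
[col 1] AY: children A:{C}, Y:{C} ∩→ {C}; cost 0
[col 1] SX: children S:{A}, X:{T} ∪→ {A,T}; cost 1
[col 1] HSX: children H:{A}, SX:{A,T} ∩→ {A}; cost 0
[col 1] AHSXY: children AY:{C}, HSX:{A} ∪→ {A,C}; cost 1
[col 2] AY: children A:{A}, Y:{A} ∩→ {A}; cost 0
[col 2] SX: children S:{A}, X:{A} ∩→ {A}; cost 0
[col 2] HSX: children H:{C}, SX:{A} ∪→ {A,C}; cost 1
[col 2] AHSXY: children AY:{A}, HSX:{A,C} ∩→ {A}; cost 0
[col 3] AY: children A:{T}, Y:{A} ∪→ {A,T}; cost 1
[col 3] SX: children S:{T}, X:{C} ∪→ {C,T}; cost 1
[col 3] HSX: children H:{C}, SX:{C,T} ∩→ {C}; cost 0
[col 3] AHSXY: children AY:{A,T}, HSX:{C} ∪→ {A,C,T}; cost 1
[col 4] AY: children A:{A}, Y:{G} ∪→ {A,G}; cost 1
[col 4] SX: children S:{G}, X:{C} ∪→ {C,G}; cost 1
[col 4] HSX: children H:{C}, SX:{C,G} ∩→ {C}; cost 0
[col 4] AHSXY: children AY:{A,G}, HSX:{C} ∪→ {A,C,G}; cost 1
[col 5] AY: children A:{A}, Y:{A} ∩→ {A}; cost 0
[col 5] SX: children S:{T}, X:{T} ∩→ {T}; cost 0
[col 5] HSX: children H:{G}, SX:{T} ∪→ {G,T}; cost 1
[col 5] AHSXY: children AY:{A}, HSX:{G,T} ∪→ {A,G,T}; cost 1
[col 6] AY: children A:{C}, Y:{A} ∪→ {A,C}; cost 1
[col 6] SX: children S:{G}, X:{A} ∪→ {A,G}; cost 1
[col 6] HSX: children H:{T}, SX:{A,G} ∪→ {A,G,T}; cost 1
[col 6] AHSXY: children AY:{A,C}, HSX:{A,G,T} ∩→ {A}; cost 0
[col 7] AY: children A:{A}, Y:{T} ∪→ {A,T}; cost 1
[col 7] SX: children S:{T}, X:{C} ∪→ {C,T}; cost 1
[col 7] HSX: children H:{G}, SX:{C,T} ∪→ {C,G,T}; cost 1
[col 7] AHSXY: children AY:{A,T}, HSX:{C,G,T} ∩→ {T}; cost 0
per-site changes: [3, 2, 1, 3, 3, 2, 3, 3]; total = 20

C,G,T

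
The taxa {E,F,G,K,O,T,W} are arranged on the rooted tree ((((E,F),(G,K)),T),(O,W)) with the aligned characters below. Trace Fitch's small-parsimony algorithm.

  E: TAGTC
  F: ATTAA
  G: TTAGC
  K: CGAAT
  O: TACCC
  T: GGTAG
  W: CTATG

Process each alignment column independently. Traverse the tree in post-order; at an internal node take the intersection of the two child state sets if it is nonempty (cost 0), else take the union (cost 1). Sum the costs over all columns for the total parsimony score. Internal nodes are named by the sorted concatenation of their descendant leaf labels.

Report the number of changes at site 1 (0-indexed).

4

EF@0: {T} ∪ {A} = {A,T} (union, +1)
GK@0: {T} ∪ {C} = {C,T} (union, +1)
EFGK@0: {A,T} ∩ {C,T} = {T} (intersection, +0)
EFGKT@0: {T} ∪ {G} = {G,T} (union, +1)
OW@0: {T} ∪ {C} = {C,T} (union, +1)
EFGKOTW@0: {G,T} ∩ {C,T} = {T} (intersection, +0)
EF@1: {A} ∪ {T} = {A,T} (union, +1)
GK@1: {T} ∪ {G} = {G,T} (union, +1)
EFGK@1: {A,T} ∩ {G,T} = {T} (intersection, +0)
EFGKT@1: {T} ∪ {G} = {G,T} (union, +1)
OW@1: {A} ∪ {T} = {A,T} (union, +1)
EFGKOTW@1: {G,T} ∩ {A,T} = {T} (intersection, +0)
EF@2: {G} ∪ {T} = {G,T} (union, +1)
GK@2: {A} ∩ {A} = {A} (intersection, +0)
EFGK@2: {G,T} ∪ {A} = {A,G,T} (union, +1)
EFGKT@2: {A,G,T} ∩ {T} = {T} (intersection, +0)
OW@2: {C} ∪ {A} = {A,C} (union, +1)
EFGKOTW@2: {T} ∪ {A,C} = {A,C,T} (union, +1)
EF@3: {T} ∪ {A} = {A,T} (union, +1)
GK@3: {G} ∪ {A} = {A,G} (union, +1)
EFGK@3: {A,T} ∩ {A,G} = {A} (intersection, +0)
EFGKT@3: {A} ∩ {A} = {A} (intersection, +0)
OW@3: {C} ∪ {T} = {C,T} (union, +1)
EFGKOTW@3: {A} ∪ {C,T} = {A,C,T} (union, +1)
EF@4: {C} ∪ {A} = {A,C} (union, +1)
GK@4: {C} ∪ {T} = {C,T} (union, +1)
EFGK@4: {A,C} ∩ {C,T} = {C} (intersection, +0)
EFGKT@4: {C} ∪ {G} = {C,G} (union, +1)
OW@4: {C} ∪ {G} = {C,G} (union, +1)
EFGKOTW@4: {C,G} ∩ {C,G} = {C,G} (intersection, +0)
per-site changes: [4, 4, 4, 4, 4]; total = 20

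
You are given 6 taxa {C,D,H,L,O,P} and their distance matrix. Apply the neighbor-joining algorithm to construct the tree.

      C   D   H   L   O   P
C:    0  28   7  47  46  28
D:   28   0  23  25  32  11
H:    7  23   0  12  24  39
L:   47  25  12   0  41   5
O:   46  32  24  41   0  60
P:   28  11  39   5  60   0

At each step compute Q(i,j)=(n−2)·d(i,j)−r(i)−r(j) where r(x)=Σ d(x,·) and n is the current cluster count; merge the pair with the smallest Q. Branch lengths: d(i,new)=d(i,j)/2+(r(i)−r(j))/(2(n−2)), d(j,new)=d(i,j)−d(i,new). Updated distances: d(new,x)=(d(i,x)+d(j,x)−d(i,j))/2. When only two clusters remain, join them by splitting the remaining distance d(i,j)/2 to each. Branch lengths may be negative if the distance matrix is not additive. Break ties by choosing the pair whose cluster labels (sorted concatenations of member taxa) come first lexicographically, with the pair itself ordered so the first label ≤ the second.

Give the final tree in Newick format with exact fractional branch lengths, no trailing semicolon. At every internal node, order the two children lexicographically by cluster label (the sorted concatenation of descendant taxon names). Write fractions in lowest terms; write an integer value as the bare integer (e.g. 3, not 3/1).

(((C:89/8,H:-33/8):61/8,(D:47/12,(L:7/8,P:33/8):139/12):67/8):191/16,O:191/16)

iteration 1: select L,P (d=5, Q=-253); attach at lengths (7/8, 33/8); label the merged cluster LP
  updated: d(C,LP)=35, d(D,LP)=31/2, d(H,LP)=23, d(LP,O)=48
iteration 2: select D,LP (d=31/2, Q=-347/2); attach at lengths (47/12, 139/12); label the merged cluster DLP
  updated: d(C,DLP)=95/4, d(DLP,H)=61/4, d(DLP,O)=129/4
iteration 3: select C,H (d=7, Q=-109); attach at lengths (89/8, -33/8); label the merged cluster CH
  updated: d(CH,DLP)=16, d(CH,O)=63/2
iteration 4: select CH,DLP (d=16, Q=-319/4); attach at lengths (61/8, 67/8); label the merged cluster CDHLP
  updated: d(CDHLP,O)=191/8
iteration 5: select CDHLP,O (d=191/8); attach at lengths (191/16, 191/16); label the merged cluster CDHLOP
final tree: (((C:89/8,H:-33/8):61/8,(D:47/12,(L:7/8,P:33/8):139/12):67/8):191/16,O:191/16)
total length: 539/8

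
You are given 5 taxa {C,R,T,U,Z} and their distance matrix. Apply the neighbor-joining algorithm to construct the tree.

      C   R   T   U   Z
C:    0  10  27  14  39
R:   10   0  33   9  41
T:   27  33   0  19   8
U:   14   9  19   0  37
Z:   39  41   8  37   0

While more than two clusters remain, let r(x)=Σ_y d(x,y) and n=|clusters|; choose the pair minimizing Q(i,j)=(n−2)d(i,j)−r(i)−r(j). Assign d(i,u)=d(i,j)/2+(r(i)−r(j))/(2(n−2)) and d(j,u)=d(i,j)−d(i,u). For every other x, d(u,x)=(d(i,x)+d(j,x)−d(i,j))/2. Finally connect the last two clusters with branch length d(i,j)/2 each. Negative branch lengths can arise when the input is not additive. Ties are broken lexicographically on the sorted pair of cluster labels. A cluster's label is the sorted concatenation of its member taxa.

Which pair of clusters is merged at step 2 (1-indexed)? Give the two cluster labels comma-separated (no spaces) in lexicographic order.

step 1: merge (T,Z) at d=8, Q=-188; branch lengths T→-7/3, Z→31/3; new cluster TZ
  updated: d(C,TZ)=29, d(R,TZ)=33, d(TZ,U)=24
step 2: merge (C,R) at d=10, Q=-85; branch lengths C→21/4, R→19/4; new cluster CR
  updated: d(CR,TZ)=26, d(CR,U)=13/2
step 3: merge (CR,TZ) at d=26, Q=-113/2; branch lengths CR→17/4, TZ→87/4; new cluster CRTZ
  updated: d(CRTZ,U)=9/4
step 4: merge (CRTZ,U) at d=9/4; branch lengths CRTZ→9/8, U→9/8; new cluster CRTUZ
final tree: (((C:21/4,R:19/4):17/4,(T:-7/3,Z:31/3):87/4):9/8,U:9/8)
total length: 185/4

C,R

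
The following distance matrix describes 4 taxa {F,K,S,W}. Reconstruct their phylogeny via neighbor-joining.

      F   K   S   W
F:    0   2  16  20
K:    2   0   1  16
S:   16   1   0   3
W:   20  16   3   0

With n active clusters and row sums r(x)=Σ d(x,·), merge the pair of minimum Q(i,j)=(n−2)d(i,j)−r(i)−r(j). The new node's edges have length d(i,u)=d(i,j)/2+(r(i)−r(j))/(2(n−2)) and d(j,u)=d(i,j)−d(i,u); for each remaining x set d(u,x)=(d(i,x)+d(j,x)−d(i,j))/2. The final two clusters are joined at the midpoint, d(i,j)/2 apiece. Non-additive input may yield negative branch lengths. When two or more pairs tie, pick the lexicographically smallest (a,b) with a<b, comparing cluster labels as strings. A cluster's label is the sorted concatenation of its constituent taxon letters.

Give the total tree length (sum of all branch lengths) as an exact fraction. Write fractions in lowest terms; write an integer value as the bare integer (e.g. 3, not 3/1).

63/4

1. join F+K (d=2, Q=-53) ⇒ FK; edges |F|=23/4, |K|=-15/4
  updated: d(FK,S)=15/2, d(FK,W)=17
2. join FK+S (d=15/2, Q=-55/2) ⇒ FKS; edges |FK|=43/4, |S|=-13/4
  updated: d(FKS,W)=25/4
3. join FKS+W (d=25/4) ⇒ FKSW; edges |FKS|=25/8, |W|=25/8
final tree: (((F:23/4,K:-15/4):43/4,S:-13/4):25/8,W:25/8)
total length: 63/4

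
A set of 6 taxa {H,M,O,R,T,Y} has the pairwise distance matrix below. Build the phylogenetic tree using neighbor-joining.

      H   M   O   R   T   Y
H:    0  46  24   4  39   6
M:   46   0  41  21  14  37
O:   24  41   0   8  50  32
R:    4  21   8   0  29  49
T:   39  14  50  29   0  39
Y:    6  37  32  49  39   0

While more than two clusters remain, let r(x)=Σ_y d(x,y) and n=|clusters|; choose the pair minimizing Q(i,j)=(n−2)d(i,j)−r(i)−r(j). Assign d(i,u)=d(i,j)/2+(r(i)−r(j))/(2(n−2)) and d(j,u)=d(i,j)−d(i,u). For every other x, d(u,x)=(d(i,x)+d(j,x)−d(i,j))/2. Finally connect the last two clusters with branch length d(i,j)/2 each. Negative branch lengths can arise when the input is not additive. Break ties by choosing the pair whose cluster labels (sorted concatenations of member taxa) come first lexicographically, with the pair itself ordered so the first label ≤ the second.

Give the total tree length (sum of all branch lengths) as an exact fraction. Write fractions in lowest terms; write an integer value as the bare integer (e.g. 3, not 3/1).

1. join M+T (d=14, Q=-274) ⇒ MT; edges |M|=11/2, |T|=17/2
  updated: d(H,MT)=71/2, d(MT,O)=77/2, d(MT,R)=18, d(MT,Y)=31
2. join H+Y (d=6, Q=-339/2) ⇒ HY; edges |H|=-61/12, |Y|=133/12
  updated: d(HY,MT)=121/4, d(HY,O)=25, d(HY,R)=47/2
3. join HY+MT (d=121/4, Q=-105) ⇒ HMTY; edges |HY|=105/8, |MT|=137/8
  updated: d(HMTY,O)=133/8, d(HMTY,R)=45/8
4. join HMTY+O (d=133/8, Q=-121/4) ⇒ HMOTY; edges |HMTY|=57/8, |O|=19/2
  updated: d(HMOTY,R)=-3/2
5. join HMOTY+R (d=-3/2) ⇒ HMORTY; edges |HMOTY|=-3/4, |R|=-3/4
final tree: ((((H:-61/12,Y:133/12):105/8,(M:11/2,T:17/2):137/8):57/8,O:19/2):-3/4,R:-3/4)
total length: 523/8

523/8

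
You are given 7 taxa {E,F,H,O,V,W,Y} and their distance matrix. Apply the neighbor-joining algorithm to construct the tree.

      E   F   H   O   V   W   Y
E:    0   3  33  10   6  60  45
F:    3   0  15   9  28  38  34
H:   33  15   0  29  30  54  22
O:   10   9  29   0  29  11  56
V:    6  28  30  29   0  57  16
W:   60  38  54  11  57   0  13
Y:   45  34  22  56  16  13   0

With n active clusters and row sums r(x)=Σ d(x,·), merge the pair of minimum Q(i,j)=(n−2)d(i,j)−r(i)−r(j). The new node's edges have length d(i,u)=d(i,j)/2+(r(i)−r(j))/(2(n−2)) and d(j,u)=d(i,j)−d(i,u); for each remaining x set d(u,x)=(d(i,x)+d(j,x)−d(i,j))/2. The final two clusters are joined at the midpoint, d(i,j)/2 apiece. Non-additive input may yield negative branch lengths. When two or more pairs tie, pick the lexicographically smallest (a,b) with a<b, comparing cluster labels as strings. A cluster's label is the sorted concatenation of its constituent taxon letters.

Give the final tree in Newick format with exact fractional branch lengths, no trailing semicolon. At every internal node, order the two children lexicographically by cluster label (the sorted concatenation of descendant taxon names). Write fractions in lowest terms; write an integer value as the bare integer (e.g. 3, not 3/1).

step 1: merge (W,Y) at d=13, Q=-354; branch lengths W→56/5, Y→9/5; new cluster WY
  updated: d(E,WY)=46, d(F,WY)=59/2, d(H,WY)=63/2, d(O,WY)=27, d(V,WY)=30
step 2: merge (E,V) at d=6, Q=-197; branch lengths E→-1/8, V→49/8; new cluster EV
  updated: d(EV,F)=25/2, d(EV,H)=57/2, d(EV,O)=33/2, d(EV,WY)=35
step 3: merge (H,WY) at d=63/2, Q=-265/2; branch lengths H→151/12, WY→227/12; new cluster HWY
  updated: d(EV,HWY)=16, d(F,HWY)=13/2, d(HWY,O)=49/4
step 4: merge (EV,O) at d=33/2, Q=-199/4; branch lengths EV→161/16, O→103/16; new cluster EOV
  updated: d(EOV,F)=5/2, d(EOV,HWY)=47/8
step 5: merge (EOV,F) at d=5/2, Q=-119/8; branch lengths EOV→15/16, F→25/16; new cluster EFOV
  updated: d(EFOV,HWY)=79/16
step 6: merge (EFOV,HWY) at d=79/16; branch lengths EFOV→79/32, HWY→79/32; new cluster EFHOVWY
final tree: ((((E:-1/8,V:49/8):161/16,O:103/16):15/16,F:25/16):79/32,(H:151/12,(W:56/5,Y:9/5):227/12):79/32)
total length: 1191/16

((((E:-1/8,V:49/8):161/16,O:103/16):15/16,F:25/16):79/32,(H:151/12,(W:56/5,Y:9/5):227/12):79/32)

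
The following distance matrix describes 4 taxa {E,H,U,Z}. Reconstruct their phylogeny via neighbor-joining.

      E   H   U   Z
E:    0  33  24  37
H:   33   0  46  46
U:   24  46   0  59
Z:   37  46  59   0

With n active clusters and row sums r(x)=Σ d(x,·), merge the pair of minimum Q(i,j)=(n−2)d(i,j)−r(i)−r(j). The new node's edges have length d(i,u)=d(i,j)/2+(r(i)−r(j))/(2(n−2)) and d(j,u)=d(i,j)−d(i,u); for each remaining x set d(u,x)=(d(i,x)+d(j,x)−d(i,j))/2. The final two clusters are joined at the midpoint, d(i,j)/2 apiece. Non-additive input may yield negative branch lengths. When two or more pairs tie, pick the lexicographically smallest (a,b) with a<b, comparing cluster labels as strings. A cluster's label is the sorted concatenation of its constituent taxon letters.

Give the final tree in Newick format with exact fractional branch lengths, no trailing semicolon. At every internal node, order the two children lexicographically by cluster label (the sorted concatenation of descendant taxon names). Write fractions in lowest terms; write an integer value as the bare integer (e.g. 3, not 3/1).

1. join E+U (d=24, Q=-175) ⇒ EU; edges |E|=13/4, |U|=83/4
  updated: d(EU,H)=55/2, d(EU,Z)=36
2. join EU+H (d=55/2, Q=-219/2) ⇒ EHU; edges |EU|=35/4, |H|=75/4
  updated: d(EHU,Z)=109/4
3. join EHU+Z (d=109/4) ⇒ EHUZ; edges |EHU|=109/8, |Z|=109/8
final tree: (((E:13/4,U:83/4):35/4,H:75/4):109/8,Z:109/8)
total length: 315/4

(((E:13/4,U:83/4):35/4,H:75/4):109/8,Z:109/8)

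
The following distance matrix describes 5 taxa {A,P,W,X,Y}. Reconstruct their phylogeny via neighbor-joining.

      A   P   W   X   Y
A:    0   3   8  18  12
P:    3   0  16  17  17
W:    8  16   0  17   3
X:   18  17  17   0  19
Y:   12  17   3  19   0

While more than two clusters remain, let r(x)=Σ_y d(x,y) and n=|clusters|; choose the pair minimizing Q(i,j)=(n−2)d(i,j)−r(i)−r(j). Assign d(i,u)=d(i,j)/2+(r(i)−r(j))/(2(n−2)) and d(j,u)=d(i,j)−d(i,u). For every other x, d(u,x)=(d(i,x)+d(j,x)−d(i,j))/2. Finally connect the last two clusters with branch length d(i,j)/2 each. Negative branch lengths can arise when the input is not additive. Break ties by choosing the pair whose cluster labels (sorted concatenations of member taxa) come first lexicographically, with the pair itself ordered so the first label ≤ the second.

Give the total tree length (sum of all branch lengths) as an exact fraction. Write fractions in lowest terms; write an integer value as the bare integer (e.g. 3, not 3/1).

1. join W+Y (d=3, Q=-86) ⇒ WY; edges |W|=1/3, |Y|=8/3
  updated: d(A,WY)=17/2, d(P,WY)=15, d(WY,X)=33/2
2. join A+P (d=3, Q=-117/2) ⇒ AP; edges |A|=1/8, |P|=23/8
  updated: d(AP,WY)=41/4, d(AP,X)=16
3. join AP+WY (d=41/4, Q=-171/4) ⇒ APWY; edges |AP|=39/8, |WY|=43/8
  updated: d(APWY,X)=89/8
4. join APWY+X (d=89/8) ⇒ APWXY; edges |APWY|=89/16, |X|=89/16
final tree: (((A:1/8,P:23/8):39/8,(W:1/3,Y:8/3):43/8):89/16,X:89/16)
total length: 219/8

219/8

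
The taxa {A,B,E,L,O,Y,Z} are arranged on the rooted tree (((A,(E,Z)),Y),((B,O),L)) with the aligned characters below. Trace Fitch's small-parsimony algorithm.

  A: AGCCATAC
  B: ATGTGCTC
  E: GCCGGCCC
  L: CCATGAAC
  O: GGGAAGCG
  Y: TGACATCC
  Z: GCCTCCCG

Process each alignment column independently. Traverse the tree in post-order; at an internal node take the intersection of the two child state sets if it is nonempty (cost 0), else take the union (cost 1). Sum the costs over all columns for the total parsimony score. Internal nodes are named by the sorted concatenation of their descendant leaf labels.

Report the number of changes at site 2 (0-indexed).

2

EZ@0: {G} ∩ {G} = {G} (intersection, +0)
AEZ@0: {A} ∪ {G} = {A,G} (union, +1)
AEYZ@0: {A,G} ∪ {T} = {A,G,T} (union, +1)
BO@0: {A} ∪ {G} = {A,G} (union, +1)
BLO@0: {A,G} ∪ {C} = {A,C,G} (union, +1)
ABELOYZ@0: {A,G,T} ∩ {A,C,G} = {A,G} (intersection, +0)
EZ@1: {C} ∩ {C} = {C} (intersection, +0)
AEZ@1: {G} ∪ {C} = {C,G} (union, +1)
AEYZ@1: {C,G} ∩ {G} = {G} (intersection, +0)
BO@1: {T} ∪ {G} = {G,T} (union, +1)
BLO@1: {G,T} ∪ {C} = {C,G,T} (union, +1)
ABELOYZ@1: {G} ∩ {C,G,T} = {G} (intersection, +0)
EZ@2: {C} ∩ {C} = {C} (intersection, +0)
AEZ@2: {C} ∩ {C} = {C} (intersection, +0)
AEYZ@2: {C} ∪ {A} = {A,C} (union, +1)
BO@2: {G} ∩ {G} = {G} (intersection, +0)
BLO@2: {G} ∪ {A} = {A,G} (union, +1)
ABELOYZ@2: {A,C} ∩ {A,G} = {A} (intersection, +0)
EZ@3: {G} ∪ {T} = {G,T} (union, +1)
AEZ@3: {C} ∪ {G,T} = {C,G,T} (union, +1)
AEYZ@3: {C,G,T} ∩ {C} = {C} (intersection, +0)
BO@3: {T} ∪ {A} = {A,T} (union, +1)
BLO@3: {A,T} ∩ {T} = {T} (intersection, +0)
ABELOYZ@3: {C} ∪ {T} = {C,T} (union, +1)
EZ@4: {G} ∪ {C} = {C,G} (union, +1)
AEZ@4: {A} ∪ {C,G} = {A,C,G} (union, +1)
AEYZ@4: {A,C,G} ∩ {A} = {A} (intersection, +0)
BO@4: {G} ∪ {A} = {A,G} (union, +1)
BLO@4: {A,G} ∩ {G} = {G} (intersection, +0)
ABELOYZ@4: {A} ∪ {G} = {A,G} (union, +1)
EZ@5: {C} ∩ {C} = {C} (intersection, +0)
AEZ@5: {T} ∪ {C} = {C,T} (union, +1)
AEYZ@5: {C,T} ∩ {T} = {T} (intersection, +0)
BO@5: {C} ∪ {G} = {C,G} (union, +1)
BLO@5: {C,G} ∪ {A} = {A,C,G} (union, +1)
ABELOYZ@5: {T} ∪ {A,C,G} = {A,C,G,T} (union, +1)
EZ@6: {C} ∩ {C} = {C} (intersection, +0)
AEZ@6: {A} ∪ {C} = {A,C} (union, +1)
AEYZ@6: {A,C} ∩ {C} = {C} (intersection, +0)
BO@6: {T} ∪ {C} = {C,T} (union, +1)
BLO@6: {C,T} ∪ {A} = {A,C,T} (union, +1)
ABELOYZ@6: {C} ∩ {A,C,T} = {C} (intersection, +0)
EZ@7: {C} ∪ {G} = {C,G} (union, +1)
AEZ@7: {C} ∩ {C,G} = {C} (intersection, +0)
AEYZ@7: {C} ∩ {C} = {C} (intersection, +0)
BO@7: {C} ∪ {G} = {C,G} (union, +1)
BLO@7: {C,G} ∩ {C} = {C} (intersection, +0)
ABELOYZ@7: {C} ∩ {C} = {C} (intersection, +0)
per-site changes: [4, 3, 2, 4, 4, 4, 3, 2]; total = 26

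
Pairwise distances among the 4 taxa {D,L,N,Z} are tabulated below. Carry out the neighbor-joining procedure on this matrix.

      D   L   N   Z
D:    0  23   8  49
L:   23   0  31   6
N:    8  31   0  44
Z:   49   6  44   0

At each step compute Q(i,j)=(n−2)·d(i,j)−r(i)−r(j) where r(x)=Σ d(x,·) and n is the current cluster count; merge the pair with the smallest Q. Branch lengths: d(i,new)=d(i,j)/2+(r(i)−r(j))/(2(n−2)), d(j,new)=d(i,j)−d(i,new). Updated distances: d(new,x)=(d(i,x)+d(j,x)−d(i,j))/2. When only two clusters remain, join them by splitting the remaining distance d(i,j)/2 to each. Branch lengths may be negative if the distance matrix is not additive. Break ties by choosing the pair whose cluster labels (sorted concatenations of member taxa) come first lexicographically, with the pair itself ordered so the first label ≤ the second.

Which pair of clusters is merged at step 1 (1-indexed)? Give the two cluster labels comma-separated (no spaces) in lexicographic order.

D,N

1. join D+N (d=8, Q=-147) ⇒ DN; edges |D|=13/4, |N|=19/4
  updated: d(DN,L)=23, d(DN,Z)=85/2
2. join DN+L (d=23, Q=-143/2) ⇒ DLN; edges |DN|=119/4, |L|=-27/4
  updated: d(DLN,Z)=51/4
3. join DLN+Z (d=51/4) ⇒ DLNZ; edges |DLN|=51/8, |Z|=51/8
final tree: (((D:13/4,N:19/4):119/4,L:-27/4):51/8,Z:51/8)
total length: 175/4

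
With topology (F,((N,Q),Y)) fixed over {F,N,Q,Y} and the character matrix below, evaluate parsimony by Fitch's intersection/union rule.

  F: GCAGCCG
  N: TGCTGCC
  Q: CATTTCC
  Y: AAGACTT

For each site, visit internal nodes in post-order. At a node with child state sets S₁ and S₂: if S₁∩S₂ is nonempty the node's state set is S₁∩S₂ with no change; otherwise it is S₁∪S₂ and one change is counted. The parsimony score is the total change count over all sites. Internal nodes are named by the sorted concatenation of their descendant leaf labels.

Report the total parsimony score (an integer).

site 0, node NQ: N={T} ∪ Q={C} → {C,T} (+1)
site 0, node NQY: NQ={C,T} ∪ Y={A} → {A,C,T} (+1)
site 0, node FNQY: F={G} ∪ NQY={A,C,T} → {A,C,G,T} (+1)
site 1, node NQ: N={G} ∪ Q={A} → {A,G} (+1)
site 1, node NQY: NQ={A,G} ∩ Y={A} → {A} (+0)
site 1, node FNQY: F={C} ∪ NQY={A} → {A,C} (+1)
site 2, node NQ: N={C} ∪ Q={T} → {C,T} (+1)
site 2, node NQY: NQ={C,T} ∪ Y={G} → {C,G,T} (+1)
site 2, node FNQY: F={A} ∪ NQY={C,G,T} → {A,C,G,T} (+1)
site 3, node NQ: N={T} ∩ Q={T} → {T} (+0)
site 3, node NQY: NQ={T} ∪ Y={A} → {A,T} (+1)
site 3, node FNQY: F={G} ∪ NQY={A,T} → {A,G,T} (+1)
site 4, node NQ: N={G} ∪ Q={T} → {G,T} (+1)
site 4, node NQY: NQ={G,T} ∪ Y={C} → {C,G,T} (+1)
site 4, node FNQY: F={C} ∩ NQY={C,G,T} → {C} (+0)
site 5, node NQ: N={C} ∩ Q={C} → {C} (+0)
site 5, node NQY: NQ={C} ∪ Y={T} → {C,T} (+1)
site 5, node FNQY: F={C} ∩ NQY={C,T} → {C} (+0)
site 6, node NQ: N={C} ∩ Q={C} → {C} (+0)
site 6, node NQY: NQ={C} ∪ Y={T} → {C,T} (+1)
site 6, node FNQY: F={G} ∪ NQY={C,T} → {C,G,T} (+1)
per-site changes: [3, 2, 3, 2, 2, 1, 2]; total = 15

15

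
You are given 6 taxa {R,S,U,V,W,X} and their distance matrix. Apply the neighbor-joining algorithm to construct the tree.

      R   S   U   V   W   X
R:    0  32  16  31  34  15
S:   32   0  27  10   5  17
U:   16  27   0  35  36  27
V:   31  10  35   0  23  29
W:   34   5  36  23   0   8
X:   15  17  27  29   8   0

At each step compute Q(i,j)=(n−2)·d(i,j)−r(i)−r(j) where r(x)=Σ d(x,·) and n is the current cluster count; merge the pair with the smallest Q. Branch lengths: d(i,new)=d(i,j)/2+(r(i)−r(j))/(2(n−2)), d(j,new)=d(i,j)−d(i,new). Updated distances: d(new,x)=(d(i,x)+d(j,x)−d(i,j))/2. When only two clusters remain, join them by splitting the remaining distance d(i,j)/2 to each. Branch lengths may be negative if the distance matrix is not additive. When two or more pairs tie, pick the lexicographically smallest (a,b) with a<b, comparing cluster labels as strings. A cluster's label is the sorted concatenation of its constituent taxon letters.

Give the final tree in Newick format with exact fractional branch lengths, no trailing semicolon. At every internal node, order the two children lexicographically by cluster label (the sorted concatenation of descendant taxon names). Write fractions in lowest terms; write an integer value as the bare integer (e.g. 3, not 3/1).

1. join R+U (d=16, Q=-205) ⇒ RU; edges |R|=51/8, |U|=77/8
  updated: d(RU,S)=43/2, d(RU,V)=25, d(RU,W)=27, d(RU,X)=13
2. join RU+X (d=13, Q=-229/2) ⇒ RUX; edges |RU|=39/4, |X|=13/4
  updated: d(RUX,S)=51/4, d(RUX,V)=41/2, d(RUX,W)=11
3. join RUX+W (d=11, Q=-245/4) ⇒ RUWX; edges |RUX|=109/16, |W|=67/16
  updated: d(RUWX,S)=27/8, d(RUWX,V)=65/4
4. join RUWX+S (d=27/8, Q=-237/8) ⇒ RSUWX; edges |RUWX|=77/16, |S|=-23/16
  updated: d(RSUWX,V)=183/16
5. join RSUWX+V (d=183/16) ⇒ RSUVWX; edges |RSUWX|=183/32, |V|=183/32
final tree: (((((R:51/8,U:77/8):39/4,X:13/4):109/16,W:67/16):77/16,S:-23/16):183/32,V:183/32)
total length: 877/16

(((((R:51/8,U:77/8):39/4,X:13/4):109/16,W:67/16):77/16,S:-23/16):183/32,V:183/32)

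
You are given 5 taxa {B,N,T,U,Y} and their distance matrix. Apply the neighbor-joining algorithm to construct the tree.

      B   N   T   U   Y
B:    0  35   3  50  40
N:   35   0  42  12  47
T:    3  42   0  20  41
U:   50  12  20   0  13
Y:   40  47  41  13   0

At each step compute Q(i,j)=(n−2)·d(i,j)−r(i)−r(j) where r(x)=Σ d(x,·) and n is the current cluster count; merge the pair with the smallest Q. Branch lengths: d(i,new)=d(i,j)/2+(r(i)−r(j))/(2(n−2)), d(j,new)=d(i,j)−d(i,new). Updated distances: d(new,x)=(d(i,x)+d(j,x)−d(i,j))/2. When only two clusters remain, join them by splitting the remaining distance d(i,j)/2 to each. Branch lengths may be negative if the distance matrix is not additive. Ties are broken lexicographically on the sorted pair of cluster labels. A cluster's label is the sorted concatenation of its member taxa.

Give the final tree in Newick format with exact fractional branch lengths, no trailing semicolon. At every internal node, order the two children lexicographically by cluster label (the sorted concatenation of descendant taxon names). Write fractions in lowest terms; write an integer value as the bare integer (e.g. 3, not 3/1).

((((B:31/6,T:-13/6):175/8,N:121/8):63/8,U:-29/8):133/16,Y:133/16)

iteration 1: select B,T (d=3, Q=-225); attach at lengths (31/6, -13/6); label the merged cluster BT
  updated: d(BT,N)=37, d(BT,U)=67/2, d(BT,Y)=39
iteration 2: select BT,N (d=37, Q=-263/2); attach at lengths (175/8, 121/8); label the merged cluster BNT
  updated: d(BNT,U)=17/4, d(BNT,Y)=49/2
iteration 3: select BNT,U (d=17/4, Q=-167/4); attach at lengths (63/8, -29/8); label the merged cluster BNTU
  updated: d(BNTU,Y)=133/8
iteration 4: select BNTU,Y (d=133/8); attach at lengths (133/16, 133/16); label the merged cluster BNTUY
final tree: ((((B:31/6,T:-13/6):175/8,N:121/8):63/8,U:-29/8):133/16,Y:133/16)
total length: 487/8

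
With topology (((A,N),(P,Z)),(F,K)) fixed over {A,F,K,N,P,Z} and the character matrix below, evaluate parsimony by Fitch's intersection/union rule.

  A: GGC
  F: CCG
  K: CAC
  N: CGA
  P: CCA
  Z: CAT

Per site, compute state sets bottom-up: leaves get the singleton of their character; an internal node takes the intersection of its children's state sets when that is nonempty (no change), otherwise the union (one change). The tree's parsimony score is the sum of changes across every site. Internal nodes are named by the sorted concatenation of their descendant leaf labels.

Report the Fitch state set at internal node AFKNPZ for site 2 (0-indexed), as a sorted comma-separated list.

site 0, node AN: A={G} ∪ N={C} → {C,G} (+1)
site 0, node PZ: P={C} ∩ Z={C} → {C} (+0)
site 0, node ANPZ: AN={C,G} ∩ PZ={C} → {C} (+0)
site 0, node FK: F={C} ∩ K={C} → {C} (+0)
site 0, node AFKNPZ: ANPZ={C} ∩ FK={C} → {C} (+0)
site 1, node AN: A={G} ∩ N={G} → {G} (+0)
site 1, node PZ: P={C} ∪ Z={A} → {A,C} (+1)
site 1, node ANPZ: AN={G} ∪ PZ={A,C} → {A,C,G} (+1)
site 1, node FK: F={C} ∪ K={A} → {A,C} (+1)
site 1, node AFKNPZ: ANPZ={A,C,G} ∩ FK={A,C} → {A,C} (+0)
site 2, node AN: A={C} ∪ N={A} → {A,C} (+1)
site 2, node PZ: P={A} ∪ Z={T} → {A,T} (+1)
site 2, node ANPZ: AN={A,C} ∩ PZ={A,T} → {A} (+0)
site 2, node FK: F={G} ∪ K={C} → {C,G} (+1)
site 2, node AFKNPZ: ANPZ={A} ∪ FK={C,G} → {A,C,G} (+1)
per-site changes: [1, 3, 4]; total = 8

A,C,G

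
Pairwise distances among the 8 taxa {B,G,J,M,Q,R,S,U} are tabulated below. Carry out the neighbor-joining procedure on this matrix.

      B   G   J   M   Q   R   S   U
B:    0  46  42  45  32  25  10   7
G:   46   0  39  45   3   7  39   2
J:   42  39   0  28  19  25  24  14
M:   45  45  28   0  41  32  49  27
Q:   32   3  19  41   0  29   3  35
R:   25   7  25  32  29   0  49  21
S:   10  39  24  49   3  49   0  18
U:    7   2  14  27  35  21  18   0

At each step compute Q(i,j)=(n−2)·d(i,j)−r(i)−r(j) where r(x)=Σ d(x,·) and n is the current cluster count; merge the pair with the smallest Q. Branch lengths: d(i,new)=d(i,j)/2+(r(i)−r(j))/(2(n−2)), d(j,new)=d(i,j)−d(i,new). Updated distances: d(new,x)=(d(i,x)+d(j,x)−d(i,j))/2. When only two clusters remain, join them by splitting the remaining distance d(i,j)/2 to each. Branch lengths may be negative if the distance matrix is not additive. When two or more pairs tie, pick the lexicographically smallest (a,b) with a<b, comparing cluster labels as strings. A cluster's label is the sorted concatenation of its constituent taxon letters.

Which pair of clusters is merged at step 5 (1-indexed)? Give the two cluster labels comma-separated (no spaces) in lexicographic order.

BSU,GQR

iteration 1: select B,S (d=10, Q=-339); attach at lengths (25/4, 15/4); label the merged cluster BS
  updated: d(BS,G)=75/2, d(BS,J)=28, d(BS,M)=42, d(BS,Q)=25/2, d(BS,R)=32, d(BS,U)=15/2
iteration 2: select G,Q (d=3, Q=-258); attach at lengths (9/10, 21/10); label the merged cluster GQ
  updated: d(BS,GQ)=47/2, d(GQ,J)=55/2, d(GQ,M)=83/2, d(GQ,R)=33/2, d(GQ,U)=17
iteration 3: select BS,U (d=15/2, Q=-379/2); attach at lengths (153/16, -33/16); label the merged cluster BSU
  updated: d(BSU,GQ)=33/2, d(BSU,J)=69/4, d(BSU,M)=123/4, d(BSU,R)=91/4
iteration 4: select GQ,R (d=33/2, Q=-595/4); attach at lengths (221/24, 175/24); label the merged cluster GQR
  updated: d(BSU,GQR)=91/8, d(GQR,J)=18, d(GQR,M)=57/2
iteration 5: select BSU,GQR (d=91/8, Q=-189/2); attach at lengths (97/16, 85/16); label the merged cluster BGQRSU
  updated: d(BGQRSU,J)=191/16, d(BGQRSU,M)=383/16
iteration 6: select BGQRSU,J (d=191/16, Q=-511/8); attach at lengths (63/16, 8); label the merged cluster BGJQRSU
  updated: d(BGJQRSU,M)=20
iteration 7: select BGJQRSU,M (d=20); attach at lengths (10, 10); label the merged cluster BGJMQRSU
final tree: (((((B:25/4,S:15/4):153/16,U:-33/16):97/16,((G:9/10,Q:21/10):221/24,R:175/24):85/16):63/16,J:8):10,M:10)
total length: 1285/16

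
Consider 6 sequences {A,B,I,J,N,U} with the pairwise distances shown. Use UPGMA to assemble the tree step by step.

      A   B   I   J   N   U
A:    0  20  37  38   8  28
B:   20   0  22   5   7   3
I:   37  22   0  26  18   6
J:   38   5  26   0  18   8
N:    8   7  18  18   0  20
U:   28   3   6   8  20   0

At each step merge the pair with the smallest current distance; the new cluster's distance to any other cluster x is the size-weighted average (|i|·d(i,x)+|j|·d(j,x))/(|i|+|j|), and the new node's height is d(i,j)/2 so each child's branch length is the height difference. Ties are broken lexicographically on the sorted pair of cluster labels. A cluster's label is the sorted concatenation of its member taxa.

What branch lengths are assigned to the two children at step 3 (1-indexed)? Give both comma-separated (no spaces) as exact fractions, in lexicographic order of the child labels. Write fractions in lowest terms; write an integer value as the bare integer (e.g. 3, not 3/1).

4,4

iteration 1: select B,U (d=3); attach at lengths (3/2, 3/2); label the merged cluster BU
  updated: d(A,BU)=24, d(BU,I)=14, d(BU,J)=13/2, d(BU,N)=27/2
iteration 2: select BU,J (d=13/2); attach at lengths (7/4, 13/4); label the merged cluster BJU
  updated: d(A,BJU)=86/3, d(BJU,I)=18, d(BJU,N)=15
iteration 3: select A,N (d=8); attach at lengths (4, 4); label the merged cluster AN
  updated: d(AN,BJU)=131/6, d(AN,I)=55/2
iteration 4: select BJU,I (d=18); attach at lengths (23/4, 9); label the merged cluster BIJU
  updated: d(AN,BIJU)=93/4
iteration 5: select AN,BIJU (d=93/4); attach at lengths (61/8, 21/8); label the merged cluster ABIJNU
final tree: ((A:4,N:4):61/8,(((B:3/2,U:3/2):7/4,J:13/4):23/4,I:9):21/8)
total length: 41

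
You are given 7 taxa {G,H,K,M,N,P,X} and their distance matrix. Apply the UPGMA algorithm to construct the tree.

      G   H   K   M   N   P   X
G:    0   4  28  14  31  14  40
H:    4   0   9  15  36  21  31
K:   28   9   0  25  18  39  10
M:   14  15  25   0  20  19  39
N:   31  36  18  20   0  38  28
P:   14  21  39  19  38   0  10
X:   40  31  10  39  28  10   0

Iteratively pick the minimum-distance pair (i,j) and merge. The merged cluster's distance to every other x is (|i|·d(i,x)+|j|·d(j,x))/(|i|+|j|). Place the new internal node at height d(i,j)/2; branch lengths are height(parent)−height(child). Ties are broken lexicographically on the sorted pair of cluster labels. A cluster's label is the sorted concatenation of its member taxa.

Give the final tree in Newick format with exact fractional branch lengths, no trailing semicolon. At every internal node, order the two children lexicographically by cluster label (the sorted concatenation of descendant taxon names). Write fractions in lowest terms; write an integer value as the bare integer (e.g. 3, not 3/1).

((((G:2,H:2):21/4,M:29/4):7/4,P:9):65/12,((K:5,X:5):13/2,N:23/2):35/12)

step 1: merge (G,H) at d=4; branch lengths G→2, H→2; new cluster GH
  updated: d(GH,K)=37/2, d(GH,M)=29/2, d(GH,N)=67/2, d(GH,P)=35/2, d(GH,X)=71/2
step 2: merge (K,X) at d=10; branch lengths K→5, X→5; new cluster KX
  updated: d(GH,KX)=27, d(KX,M)=32, d(KX,N)=23, d(KX,P)=49/2
step 3: merge (GH,M) at d=29/2; branch lengths GH→21/4, M→29/4; new cluster GHM
  updated: d(GHM,KX)=86/3, d(GHM,N)=29, d(GHM,P)=18
step 4: merge (GHM,P) at d=18; branch lengths GHM→7/4, P→9; new cluster GHMP
  updated: d(GHMP,KX)=221/8, d(GHMP,N)=125/4
step 5: merge (KX,N) at d=23; branch lengths KX→13/2, N→23/2; new cluster KNX
  updated: d(GHMP,KNX)=173/6
step 6: merge (GHMP,KNX) at d=173/6; branch lengths GHMP→65/12, KNX→35/12; new cluster GHKMNPX
final tree: ((((G:2,H:2):21/4,M:29/4):7/4,P:9):65/12,((K:5,X:5):13/2,N:23/2):35/12)
total length: 763/12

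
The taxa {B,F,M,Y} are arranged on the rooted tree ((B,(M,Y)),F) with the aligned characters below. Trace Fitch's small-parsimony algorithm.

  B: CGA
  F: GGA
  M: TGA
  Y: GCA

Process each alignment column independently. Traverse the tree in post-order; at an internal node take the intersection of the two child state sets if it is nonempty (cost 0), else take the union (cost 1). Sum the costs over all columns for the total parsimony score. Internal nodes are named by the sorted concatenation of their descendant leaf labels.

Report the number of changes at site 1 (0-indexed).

site 0, node MY: M={T} ∪ Y={G} → {G,T} (+1)
site 0, node BMY: B={C} ∪ MY={G,T} → {C,G,T} (+1)
site 0, node BFMY: BMY={C,G,T} ∩ F={G} → {G} (+0)
site 1, node MY: M={G} ∪ Y={C} → {C,G} (+1)
site 1, node BMY: B={G} ∩ MY={C,G} → {G} (+0)
site 1, node BFMY: BMY={G} ∩ F={G} → {G} (+0)
site 2, node MY: M={A} ∩ Y={A} → {A} (+0)
site 2, node BMY: B={A} ∩ MY={A} → {A} (+0)
site 2, node BFMY: BMY={A} ∩ F={A} → {A} (+0)
per-site changes: [2, 1, 0]; total = 3

1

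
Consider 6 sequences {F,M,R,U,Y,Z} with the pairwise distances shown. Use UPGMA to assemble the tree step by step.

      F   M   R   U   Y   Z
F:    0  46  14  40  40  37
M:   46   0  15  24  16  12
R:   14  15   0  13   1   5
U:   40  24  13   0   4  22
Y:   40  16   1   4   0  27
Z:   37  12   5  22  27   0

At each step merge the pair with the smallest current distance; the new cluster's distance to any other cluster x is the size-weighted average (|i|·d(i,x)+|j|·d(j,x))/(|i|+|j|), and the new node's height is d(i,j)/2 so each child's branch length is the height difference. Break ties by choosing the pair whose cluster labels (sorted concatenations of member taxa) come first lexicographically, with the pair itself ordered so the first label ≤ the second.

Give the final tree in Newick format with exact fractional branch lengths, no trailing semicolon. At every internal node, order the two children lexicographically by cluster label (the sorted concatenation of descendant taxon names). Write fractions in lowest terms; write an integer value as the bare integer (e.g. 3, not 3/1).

1. join R+Y (d=1) ⇒ RY; edges |R|=1/2, |Y|=1/2
  updated: d(F,RY)=27, d(M,RY)=31/2, d(RY,U)=17/2, d(RY,Z)=16
2. join RY+U (d=17/2) ⇒ RUY; edges |RY|=15/4, |U|=17/4
  updated: d(F,RUY)=94/3, d(M,RUY)=55/3, d(RUY,Z)=18
3. join M+Z (d=12) ⇒ MZ; edges |M|=6, |Z|=6
  updated: d(F,MZ)=83/2, d(MZ,RUY)=109/6
4. join MZ+RUY (d=109/6) ⇒ MRUYZ; edges |MZ|=37/12, |RUY|=29/6
  updated: d(F,MRUYZ)=177/5
5. join F+MRUYZ (d=177/5) ⇒ FMRUYZ; edges |F|=177/10, |MRUYZ|=517/60
final tree: (F:177/10,((M:6,Z:6):37/12,((R:1/2,Y:1/2):15/4,U:17/4):29/6):517/60)
total length: 1657/30

(F:177/10,((M:6,Z:6):37/12,((R:1/2,Y:1/2):15/4,U:17/4):29/6):517/60)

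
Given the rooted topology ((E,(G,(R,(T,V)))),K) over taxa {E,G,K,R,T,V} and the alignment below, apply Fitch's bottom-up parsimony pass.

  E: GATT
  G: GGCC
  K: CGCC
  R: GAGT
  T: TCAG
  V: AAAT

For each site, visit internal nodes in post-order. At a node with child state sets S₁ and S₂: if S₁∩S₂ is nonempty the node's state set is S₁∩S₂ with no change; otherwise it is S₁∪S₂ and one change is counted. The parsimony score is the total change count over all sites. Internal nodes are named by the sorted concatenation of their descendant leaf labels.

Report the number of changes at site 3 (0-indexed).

3

[col 0] TV: children T:{T}, V:{A} ∪→ {A,T}; cost 1
[col 0] RTV: children R:{G}, TV:{A,T} ∪→ {A,G,T}; cost 1
[col 0] GRTV: children G:{G}, RTV:{A,G,T} ∩→ {G}; cost 0
[col 0] EGRTV: children E:{G}, GRTV:{G} ∩→ {G}; cost 0
[col 0] EGKRTV: children EGRTV:{G}, K:{C} ∪→ {C,G}; cost 1
[col 1] TV: children T:{C}, V:{A} ∪→ {A,C}; cost 1
[col 1] RTV: children R:{A}, TV:{A,C} ∩→ {A}; cost 0
[col 1] GRTV: children G:{G}, RTV:{A} ∪→ {A,G}; cost 1
[col 1] EGRTV: children E:{A}, GRTV:{A,G} ∩→ {A}; cost 0
[col 1] EGKRTV: children EGRTV:{A}, K:{G} ∪→ {A,G}; cost 1
[col 2] TV: children T:{A}, V:{A} ∩→ {A}; cost 0
[col 2] RTV: children R:{G}, TV:{A} ∪→ {A,G}; cost 1
[col 2] GRTV: children G:{C}, RTV:{A,G} ∪→ {A,C,G}; cost 1
[col 2] EGRTV: children E:{T}, GRTV:{A,C,G} ∪→ {A,C,G,T}; cost 1
[col 2] EGKRTV: children EGRTV:{A,C,G,T}, K:{C} ∩→ {C}; cost 0
[col 3] TV: children T:{G}, V:{T} ∪→ {G,T}; cost 1
[col 3] RTV: children R:{T}, TV:{G,T} ∩→ {T}; cost 0
[col 3] GRTV: children G:{C}, RTV:{T} ∪→ {C,T}; cost 1
[col 3] EGRTV: children E:{T}, GRTV:{C,T} ∩→ {T}; cost 0
[col 3] EGKRTV: children EGRTV:{T}, K:{C} ∪→ {C,T}; cost 1
per-site changes: [3, 3, 3, 3]; total = 12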